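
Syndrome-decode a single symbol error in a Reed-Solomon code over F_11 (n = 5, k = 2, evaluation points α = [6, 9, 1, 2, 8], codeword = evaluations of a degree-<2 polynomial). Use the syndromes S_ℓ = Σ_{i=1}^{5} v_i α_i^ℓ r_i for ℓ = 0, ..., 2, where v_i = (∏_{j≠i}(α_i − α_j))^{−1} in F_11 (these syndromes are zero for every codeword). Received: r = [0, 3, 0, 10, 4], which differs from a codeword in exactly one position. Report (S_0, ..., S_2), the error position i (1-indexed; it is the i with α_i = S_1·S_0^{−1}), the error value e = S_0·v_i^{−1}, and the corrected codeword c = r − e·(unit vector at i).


S = (6, 3, 7), error at position 1, error magnitude e = 5, c = [6, 3, 0, 10, 4].

Step 1: column multipliers v_i = (∏_{j≠i}(α_i − α_j))^{−1} mod 11.
  i = 1 (α = 6): (6−9)(6−1)(6−2)(6−8) = (−3)·5·4·(−2) = 120 ≡ 10, so v_1 = 10^{−1} = 10 (mod 11).
  i = 2 (α = 9): (9−6)(9−1)(9−2)(9−8) = 3·8·7·1 = 168 ≡ 3, so v_2 = 3^{−1} = 4 (mod 11).
  i = 3 (α = 1): (1−6)(1−9)(1−2)(1−8) = (−5)·(−8)·(−1)·(−7) = 280 ≡ 5, so v_3 = 5^{−1} = 9 (mod 11).
  i = 4 (α = 2): (2−6)(2−9)(2−1)(2−8) = (−4)·(−7)·1·(−6) = −168 ≡ 8, so v_4 = 8^{−1} = 7 (mod 11).
  i = 5 (α = 8): (8−6)(8−9)(8−1)(8−2) = 2·(−1)·7·6 = −84 ≡ 4, so v_5 = 4^{−1} = 3 (mod 11).
  v = [10, 4, 9, 7, 3].
Step 2: syndromes of r = [0, 3, 0, 10, 4] (all sums mod 11).
  S_0 = Σ v_i r_i = 10·0 + 4·3 + 9·0 + 7·10 + 3·4 = 94 ≡ 6.
  S_1 = Σ v_i α_i r_i = 10·6·0 + 4·9·3 + 9·1·0 + 7·2·10 + 3·8·4 = 344 ≡ 3.
  α_i^2 mod 11 = [3, 4, 1, 4, 9].
  S_2 = Σ v_i α_i^2 r_i = 10·3·0 + 4·4·3 + 9·1·0 + 7·4·10 + 3·9·4 = 436 ≡ 7.
  S = (6, 3, 7) ≠ 0, so r is not a codeword (an error is present).
Step 3: locate the error. For a single error e at position i, S_ℓ = v_i·e·α_i^ℓ, so α_err = S_1/S_0.
  S_0^{−1} = 6^{−1} = 2 (mod 11), so α_err = 3·2 = 6 ≡ 6 = α_1. Error position i = 1.
  Consistency check: S_2/S_1 = 7·4 = 28 ≡ 6 = α_err ✓ (single-error assumption holds).
Step 4: error magnitude e = S_0/v_1 = S_0·∏_{j≠1}(α_1 − α_j) = 6·10 = 60 ≡ 5 (mod 11).
Step 5: correct position 1: c_1 = r_1 − e = 0 − 5 ≡ 6 (mod 11). Hence c = [6, 3, 0, 10, 4].
  Check: interpolating c through the α_i gives m(x) = 1 + 10·x (degree < 2) with m(α_i) = c_i for every i, so c is indeed a codeword.


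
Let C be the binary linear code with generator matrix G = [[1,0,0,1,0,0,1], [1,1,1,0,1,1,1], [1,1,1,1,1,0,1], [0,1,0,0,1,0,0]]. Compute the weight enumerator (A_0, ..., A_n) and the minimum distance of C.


Weight distribution: A_0 = 1, A_1 = 1, A_2 = 2, A_3 = 4, A_4 = 3, A_5 = 3, A_6 = 2. Minimum distance d = 1.

Enumerate all 2^4 = 16 messages m ∈ F_2^4.
For each, compute codeword c = mG in F_2^7, then tally its weight.
  m = 0000 → c = 0000000, weight = 0.
  m = 1000 → c = 1001001, weight = 3.
  m = 0100 → c = 1110111, weight = 6.
  m = 1100 → c = 0111110, weight = 5.
  m = 0010 → c = 1111101, weight = 6.
  m = 1010 → c = 0110100, weight = 3.
  m = 0110 → c = 0001010, weight = 2.
  m = 1110 → c = 1000011, weight = 3.
  m = 0001 → c = 0100100, weight = 2.
  m = 1001 → c = 1101101, weight = 5.
  m = 0101 → c = 1010011, weight = 4.
  m = 1101 → c = 0011010, weight = 3.
  m = 0011 → c = 1011001, weight = 4.
  m = 1011 → c = 0010000, weight = 1.
  m = 0111 → c = 0101110, weight = 4.
  m = 1111 → c = 1100111, weight = 5.
Tally weights:
  weight 0: 1 codewords.
  weight 1: 1 codewords.
  weight 2: 2 codewords.
  weight 3: 4 codewords.
  weight 4: 3 codewords.
  weight 5: 3 codewords.
  weight 6: 2 codewords.
Minimum distance d = smallest w > 0 with A_w > 0 = 1.
Sanity: Σ A_w = 16 = 2^4 = 16 ✓.


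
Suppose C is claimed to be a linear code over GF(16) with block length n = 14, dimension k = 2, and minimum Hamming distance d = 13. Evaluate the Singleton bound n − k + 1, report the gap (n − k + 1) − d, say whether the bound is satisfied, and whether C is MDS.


Singleton RHS = n − k + 1 = 13, slack = 0, bound satisfied, MDS.

Singleton bound: d ≤ n − k + 1.
Here n = 14, k = 2, so n − k + 1 = 13.
Given d = 13, check d ≤ 13: YES.
Slack = (n − k + 1) − d = 0.
The code is MDS (slack = 0).
Description: the claimed parameters are [14, 2, 13]_16; such a code would be MDS (meets Singleton bound).


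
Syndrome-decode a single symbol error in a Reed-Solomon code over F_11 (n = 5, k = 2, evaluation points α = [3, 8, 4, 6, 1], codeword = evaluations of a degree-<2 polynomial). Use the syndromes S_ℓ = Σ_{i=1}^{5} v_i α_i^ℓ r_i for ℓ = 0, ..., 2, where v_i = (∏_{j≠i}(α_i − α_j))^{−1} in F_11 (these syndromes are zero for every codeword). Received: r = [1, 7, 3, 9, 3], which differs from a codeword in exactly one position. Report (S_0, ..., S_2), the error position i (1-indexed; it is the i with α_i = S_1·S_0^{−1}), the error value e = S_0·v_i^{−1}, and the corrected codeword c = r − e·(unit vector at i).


S = (7, 6, 2), error at position 3, error magnitude e = 3, c = [1, 7, 0, 9, 3].

Step 1: column multipliers v_i = (∏_{j≠i}(α_i − α_j))^{−1} mod 11.
  i = 1 (α = 3): (3−8)(3−4)(3−6)(3−1) = (−5)·(−1)·(−3)·2 = −30 ≡ 3, so v_1 = 3^{−1} = 4 (mod 11).
  i = 2 (α = 8): (8−3)(8−4)(8−6)(8−1) = 5·4·2·7 = 280 ≡ 5, so v_2 = 5^{−1} = 9 (mod 11).
  i = 3 (α = 4): (4−3)(4−8)(4−6)(4−1) = 1·(−4)·(−2)·3 = 24 ≡ 2, so v_3 = 2^{−1} = 6 (mod 11).
  i = 4 (α = 6): (6−3)(6−8)(6−4)(6−1) = 3·(−2)·2·5 = −60 ≡ 6, so v_4 = 6^{−1} = 2 (mod 11).
  i = 5 (α = 1): (1−3)(1−8)(1−4)(1−6) = (−2)·(−7)·(−3)·(−5) = 210 ≡ 1, so v_5 = 1^{−1} = 1 (mod 11).
  v = [4, 9, 6, 2, 1].
Step 2: syndromes of r = [1, 7, 3, 9, 3] (all sums mod 11).
  S_0 = Σ v_i r_i = 4·1 + 9·7 + 6·3 + 2·9 + 1·3 = 106 ≡ 7.
  S_1 = Σ v_i α_i r_i = 4·3·1 + 9·8·7 + 6·4·3 + 2·6·9 + 1·1·3 = 699 ≡ 6.
  α_i^2 mod 11 = [9, 9, 5, 3, 1].
  S_2 = Σ v_i α_i^2 r_i = 4·9·1 + 9·9·7 + 6·5·3 + 2·3·9 + 1·1·3 = 750 ≡ 2.
  S = (7, 6, 2) ≠ 0, so r is not a codeword (an error is present).
Step 3: locate the error. For a single error e at position i, S_ℓ = v_i·e·α_i^ℓ, so α_err = S_1/S_0.
  S_0^{−1} = 7^{−1} = 8 (mod 11), so α_err = 6·8 = 48 ≡ 4 = α_3. Error position i = 3.
  Consistency check: S_2/S_1 = 2·2 = 4 ≡ 4 = α_err ✓ (single-error assumption holds).
Step 4: error magnitude e = S_0/v_3 = S_0·∏_{j≠3}(α_3 − α_j) = 7·2 = 14 ≡ 3 (mod 11).
Step 5: correct position 3: c_3 = r_3 − e = 3 − 3 ≡ 0 (mod 11). Hence c = [1, 7, 0, 9, 3].
  Check: interpolating c through the α_i gives m(x) = 4 + 10·x (degree < 2) with m(α_i) = c_i for every i, so c is indeed a codeword.


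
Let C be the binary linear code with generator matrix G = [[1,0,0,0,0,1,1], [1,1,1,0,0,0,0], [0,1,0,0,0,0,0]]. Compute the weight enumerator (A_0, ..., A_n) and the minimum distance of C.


Weight distribution: A_0 = 1, A_1 = 1, A_2 = 1, A_3 = 3, A_4 = 2. Minimum distance d = 1.

Enumerate all 2^3 = 8 messages m ∈ F_2^3.
For each, compute codeword c = mG in F_2^7, then tally its weight.
  m = 000 → c = 0000000, weight = 0.
  m = 100 → c = 1000011, weight = 3.
  m = 010 → c = 1110000, weight = 3.
  m = 110 → c = 0110011, weight = 4.
  m = 001 → c = 0100000, weight = 1.
  m = 101 → c = 1100011, weight = 4.
  m = 011 → c = 1010000, weight = 2.
  m = 111 → c = 0010011, weight = 3.
Tally weights:
  weight 0: 1 codewords.
  weight 1: 1 codewords.
  weight 2: 1 codewords.
  weight 3: 3 codewords.
  weight 4: 2 codewords.
Minimum distance d = smallest w > 0 with A_w > 0 = 1.
Sanity: Σ A_w = 8 = 2^3 = 8 ✓.


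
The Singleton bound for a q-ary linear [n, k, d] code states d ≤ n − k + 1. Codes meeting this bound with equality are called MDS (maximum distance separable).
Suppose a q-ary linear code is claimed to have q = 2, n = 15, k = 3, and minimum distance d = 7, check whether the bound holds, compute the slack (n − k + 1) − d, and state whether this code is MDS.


Singleton RHS = n − k + 1 = 13, slack = 6, bound satisfied, not MDS.

Singleton bound: d ≤ n − k + 1.
Here n = 15, k = 3, so n − k + 1 = 13.
Given d = 7, check d ≤ 13: YES.
Slack = (n − k + 1) − d = 6.
The code is NOT MDS (slack = 6 > 0).
Description: the claimed parameters are [15, 3, 7]_2; such a code would be non-MDS.


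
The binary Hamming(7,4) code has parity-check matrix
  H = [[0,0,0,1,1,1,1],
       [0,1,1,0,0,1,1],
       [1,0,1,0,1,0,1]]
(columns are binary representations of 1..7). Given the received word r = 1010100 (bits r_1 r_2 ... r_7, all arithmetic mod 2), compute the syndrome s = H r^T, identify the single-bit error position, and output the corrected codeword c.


s = (1, 1, 1)^T, error position = 7, corrected codeword c = 1010101

Compute s = H r^T mod 2 one row at a time:
  s_1 = 0 + 1 + 0 + 0 = 1 ≡ 1 (mod 2).
  s_2 = 0 + 1 + 0 + 0 = 1 ≡ 1 (mod 2).
  s_3 = 1 + 1 + 1 + 0 = 3 ≡ 1 (mod 2).
s = (1, 1, 1)^T — this equals column 7 of H (binary 111), so error is at position 7.
Correct: flip bit 7 of r = 1010100 to get c = 1010101.


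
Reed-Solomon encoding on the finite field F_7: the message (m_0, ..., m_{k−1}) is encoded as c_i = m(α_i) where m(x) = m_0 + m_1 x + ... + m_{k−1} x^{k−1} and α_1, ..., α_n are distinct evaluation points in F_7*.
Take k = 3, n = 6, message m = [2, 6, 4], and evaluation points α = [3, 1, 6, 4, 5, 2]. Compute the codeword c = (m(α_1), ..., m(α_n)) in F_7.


c = [0, 5, 0, 6, 6, 2]

Message polynomial: m(x) = 2 + 6·x + 4·x^2 (mod 7).
For each evaluation point α_i, compute m(α_i) mod 7:
  α_1 = 3: Horner steps 4 → 4 → 0, so m(3) = 0.
  α_2 = 1: Horner steps 4 → 3 → 5, so m(1) = 5.
  α_3 = 6: Horner steps 4 → 2 → 0, so m(6) = 0.
  α_4 = 4: Horner steps 4 → 1 → 6, so m(4) = 6.
  α_5 = 5: Horner steps 4 → 5 → 6, so m(5) = 6.
  α_6 = 2: Horner steps 4 → 0 → 2, so m(2) = 2.
Codeword c = [0, 5, 0, 6, 6, 2] ∈ F_7^6.


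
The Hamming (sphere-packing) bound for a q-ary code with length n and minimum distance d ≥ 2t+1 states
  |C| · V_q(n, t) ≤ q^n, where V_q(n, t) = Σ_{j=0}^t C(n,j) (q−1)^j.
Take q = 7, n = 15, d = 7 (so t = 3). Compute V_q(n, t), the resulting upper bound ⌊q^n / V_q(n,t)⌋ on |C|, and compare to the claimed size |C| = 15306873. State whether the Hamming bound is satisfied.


V_q(n, t) = 102151, q^n = 4747561509943, Hamming bound = 46475918, |C| = 15306873 ≤ bound (satisfied).

Step 1: Compute V_q(n, t) = Σ_{j=0}^3 C(n, j) (q−1)^j.
  j = 0: C(15,0)·(6)^0 = 1·1 = 1.
  j = 1: C(15,1)·(6)^1 = 15·6 = 90.
  j = 2: C(15,2)·(6)^2 = 105·36 = 3780.
  j = 3: C(15,3)·(6)^3 = 455·216 = 98280.
  V_q(n, t) = 1 + 90 + 3780 + 98280 = 102151.
Step 2: q^n = 7^15 = 4747561509943.
Step 3: Hamming bound ⌊q^n / V_q(n,t)⌋ = ⌊4747561509943/102151⌋ = 46475918.
Step 4: Compare |C| = 15306873 to 46475918: satisfied.
The claimed |C| lies below the Hamming bound.


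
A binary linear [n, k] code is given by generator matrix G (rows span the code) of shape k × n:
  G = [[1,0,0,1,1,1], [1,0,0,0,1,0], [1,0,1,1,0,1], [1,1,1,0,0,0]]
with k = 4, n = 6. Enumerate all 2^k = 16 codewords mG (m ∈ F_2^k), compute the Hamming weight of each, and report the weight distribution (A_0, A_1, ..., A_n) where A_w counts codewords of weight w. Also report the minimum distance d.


Weight distribution: A_0 = 1, A_1 = 1, A_2 = 4, A_3 = 4, A_4 = 3, A_5 = 3. Minimum distance d = 1.

Enumerate all 2^4 = 16 messages m ∈ F_2^4.
For each, compute codeword c = mG in F_2^6, then tally its weight.
  m = 0000 → c = 000000, weight = 0.
  m = 1000 → c = 100111, weight = 4.
  m = 0100 → c = 100010, weight = 2.
  m = 1100 → c = 000101, weight = 2.
  m = 0010 → c = 101101, weight = 4.
  m = 1010 → c = 001010, weight = 2.
  m = 0110 → c = 001111, weight = 4.
  m = 1110 → c = 101000, weight = 2.
  m = 0001 → c = 111000, weight = 3.
  m = 1001 → c = 011111, weight = 5.
  m = 0101 → c = 011010, weight = 3.
  m = 1101 → c = 111101, weight = 5.
  m = 0011 → c = 010101, weight = 3.
  m = 1011 → c = 110010, weight = 3.
  m = 0111 → c = 110111, weight = 5.
  m = 1111 → c = 010000, weight = 1.
Tally weights:
  weight 0: 1 codewords.
  weight 1: 1 codewords.
  weight 2: 4 codewords.
  weight 3: 4 codewords.
  weight 4: 3 codewords.
  weight 5: 3 codewords.
Minimum distance d = smallest w > 0 with A_w > 0 = 1.
Sanity: Σ A_w = 16 = 2^4 = 16 ✓.


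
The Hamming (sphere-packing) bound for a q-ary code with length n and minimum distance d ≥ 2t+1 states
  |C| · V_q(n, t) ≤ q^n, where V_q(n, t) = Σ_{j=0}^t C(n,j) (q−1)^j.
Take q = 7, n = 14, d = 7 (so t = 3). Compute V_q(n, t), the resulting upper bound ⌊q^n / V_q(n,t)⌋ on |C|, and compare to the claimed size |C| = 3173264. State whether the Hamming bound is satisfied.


V_q(n, t) = 81985, q^n = 678223072849, Hamming bound = 8272526, |C| = 3173264 ≤ bound (satisfied).

Step 1: Compute V_q(n, t) = Σ_{j=0}^3 C(n, j) (q−1)^j.
  j = 0: C(14,0)·(6)^0 = 1·1 = 1.
  j = 1: C(14,1)·(6)^1 = 14·6 = 84.
  j = 2: C(14,2)·(6)^2 = 91·36 = 3276.
  j = 3: C(14,3)·(6)^3 = 364·216 = 78624.
  V_q(n, t) = 1 + 84 + 3276 + 78624 = 81985.
Step 2: q^n = 7^14 = 678223072849.
Step 3: Hamming bound ⌊q^n / V_q(n,t)⌋ = ⌊678223072849/81985⌋ = 8272526.
Step 4: Compare |C| = 3173264 to 8272526: satisfied.
The claimed |C| lies below the Hamming bound.


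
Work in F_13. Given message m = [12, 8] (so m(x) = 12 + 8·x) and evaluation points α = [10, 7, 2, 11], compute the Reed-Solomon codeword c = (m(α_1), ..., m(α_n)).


c = [1, 3, 2, 9]

Message polynomial: m(x) = 12 + 8·x (mod 13).
For each evaluation point α_i, compute m(α_i) mod 13:
  α_1 = 10: Horner steps 8 → 1, so m(10) = 1.
  α_2 = 7: Horner steps 8 → 3, so m(7) = 3.
  α_3 = 2: Horner steps 8 → 2, so m(2) = 2.
  α_4 = 11: Horner steps 8 → 9, so m(11) = 9.
Codeword c = [1, 3, 2, 9] ∈ F_13^4.


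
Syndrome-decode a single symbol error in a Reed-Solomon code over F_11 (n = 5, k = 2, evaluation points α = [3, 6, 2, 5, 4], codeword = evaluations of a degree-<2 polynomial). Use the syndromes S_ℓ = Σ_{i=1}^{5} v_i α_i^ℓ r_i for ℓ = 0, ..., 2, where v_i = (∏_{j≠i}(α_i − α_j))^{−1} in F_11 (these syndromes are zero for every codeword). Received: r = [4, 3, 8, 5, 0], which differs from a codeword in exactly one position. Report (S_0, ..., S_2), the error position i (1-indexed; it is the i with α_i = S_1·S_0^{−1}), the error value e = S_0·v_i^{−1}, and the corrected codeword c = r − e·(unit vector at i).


S = (4, 9, 1), error at position 4, error magnitude e = 9, c = [4, 3, 8, 7, 0].

Step 1: column multipliers v_i = (∏_{j≠i}(α_i − α_j))^{−1} mod 11.
  i = 1 (α = 3): (3−6)(3−2)(3−5)(3−4) = (−3)·1·(−2)·(−1) = −6 ≡ 5, so v_1 = 5^{−1} = 9 (mod 11).
  i = 2 (α = 6): (6−3)(6−2)(6−5)(6−4) = 3·4·1·2 = 24 ≡ 2, so v_2 = 2^{−1} = 6 (mod 11).
  i = 3 (α = 2): (2−3)(2−6)(2−5)(2−4) = (−1)·(−4)·(−3)·(−2) = 24 ≡ 2, so v_3 = 2^{−1} = 6 (mod 11).
  i = 4 (α = 5): (5−3)(5−6)(5−2)(5−4) = 2·(−1)·3·1 = −6 ≡ 5, so v_4 = 5^{−1} = 9 (mod 11).
  i = 5 (α = 4): (4−3)(4−6)(4−2)(4−5) = 1·(−2)·2·(−1) = 4 ≡ 4, so v_5 = 4^{−1} = 3 (mod 11).
  v = [9, 6, 6, 9, 3].
Step 2: syndromes of r = [4, 3, 8, 5, 0] (all sums mod 11).
  S_0 = Σ v_i r_i = 9·4 + 6·3 + 6·8 + 9·5 + 3·0 = 147 ≡ 4.
  S_1 = Σ v_i α_i r_i = 9·3·4 + 6·6·3 + 6·2·8 + 9·5·5 + 3·4·0 = 537 ≡ 9.
  α_i^2 mod 11 = [9, 3, 4, 3, 5].
  S_2 = Σ v_i α_i^2 r_i = 9·9·4 + 6·3·3 + 6·4·8 + 9·3·5 + 3·5·0 = 705 ≡ 1.
  S = (4, 9, 1) ≠ 0, so r is not a codeword (an error is present).
Step 3: locate the error. For a single error e at position i, S_ℓ = v_i·e·α_i^ℓ, so α_err = S_1/S_0.
  S_0^{−1} = 4^{−1} = 3 (mod 11), so α_err = 9·3 = 27 ≡ 5 = α_4. Error position i = 4.
  Consistency check: S_2/S_1 = 1·5 = 5 ≡ 5 = α_err ✓ (single-error assumption holds).
Step 4: error magnitude e = S_0/v_4 = S_0·∏_{j≠4}(α_4 − α_j) = 4·5 = 20 ≡ 9 (mod 11).
Step 5: correct position 4: c_4 = r_4 − e = 5 − 9 ≡ 7 (mod 11). Hence c = [4, 3, 8, 7, 0].
  Check: interpolating c through the α_i gives m(x) = 5 + 7·x (degree < 2) with m(α_i) = c_i for every i, so c is indeed a codeword.


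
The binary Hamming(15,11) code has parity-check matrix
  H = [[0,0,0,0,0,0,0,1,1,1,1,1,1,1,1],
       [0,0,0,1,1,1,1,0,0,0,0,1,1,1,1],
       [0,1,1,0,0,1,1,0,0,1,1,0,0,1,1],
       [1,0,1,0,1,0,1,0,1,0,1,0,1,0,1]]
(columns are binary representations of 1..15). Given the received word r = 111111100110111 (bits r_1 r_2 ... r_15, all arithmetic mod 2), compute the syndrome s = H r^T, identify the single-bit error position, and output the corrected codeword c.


s = (1, 1, 0, 1)^T, error position = 13, corrected codeword c = 111111100110011

Compute s = H r^T mod 2 one row at a time:
  s_1 = 0 + 0 + 1 + 1 + 0 + 1 + 1 + 1 = 5 ≡ 1 (mod 2).
  s_2 = 1 + 1 + 1 + 1 + 0 + 1 + 1 + 1 = 7 ≡ 1 (mod 2).
  s_3 = 1 + 1 + 1 + 1 + 1 + 1 + 1 + 1 = 8 ≡ 0 (mod 2).
  s_4 = 1 + 1 + 1 + 1 + 0 + 1 + 1 + 1 = 7 ≡ 1 (mod 2).
s = (1, 1, 0, 1)^T — this equals column 13 of H (binary 1101), so error is at position 13.
Correct: flip bit 13 of r = 111111100110111 to get c = 111111100110011.


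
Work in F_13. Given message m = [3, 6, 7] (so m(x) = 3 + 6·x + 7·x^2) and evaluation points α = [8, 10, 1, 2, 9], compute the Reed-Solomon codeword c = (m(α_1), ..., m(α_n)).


c = [5, 9, 3, 4, 0]

Message polynomial: m(x) = 3 + 6·x + 7·x^2 (mod 13).
For each evaluation point α_i, compute m(α_i) mod 13:
  α_1 = 8: Horner steps 7 → 10 → 5, so m(8) = 5.
  α_2 = 10: Horner steps 7 → 11 → 9, so m(10) = 9.
  α_3 = 1: Horner steps 7 → 0 → 3, so m(1) = 3.
  α_4 = 2: Horner steps 7 → 7 → 4, so m(2) = 4.
  α_5 = 9: Horner steps 7 → 4 → 0, so m(9) = 0.
Codeword c = [5, 9, 3, 4, 0] ∈ F_13^5.


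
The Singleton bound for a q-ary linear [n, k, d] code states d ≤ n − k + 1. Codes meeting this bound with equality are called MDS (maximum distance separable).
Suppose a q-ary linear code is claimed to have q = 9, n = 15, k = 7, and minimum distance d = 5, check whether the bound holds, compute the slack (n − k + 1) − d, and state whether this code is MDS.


Singleton RHS = n − k + 1 = 9, slack = 4, bound satisfied, not MDS.

Singleton bound: d ≤ n − k + 1.
Here n = 15, k = 7, so n − k + 1 = 9.
Given d = 5, check d ≤ 9: YES.
Slack = (n − k + 1) − d = 4.
The code is NOT MDS (slack = 4 > 0).
Description: the claimed parameters are [15, 7, 5]_9; such a code would be non-MDS.


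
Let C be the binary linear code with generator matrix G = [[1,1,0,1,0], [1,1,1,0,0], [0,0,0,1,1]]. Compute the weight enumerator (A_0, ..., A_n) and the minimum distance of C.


Weight distribution: A_0 = 1, A_2 = 3, A_3 = 3, A_5 = 1. Minimum distance d = 2.

Enumerate all 2^3 = 8 messages m ∈ F_2^3.
For each, compute codeword c = mG in F_2^5, then tally its weight.
  m = 000 → c = 00000, weight = 0.
  m = 100 → c = 11010, weight = 3.
  m = 010 → c = 11100, weight = 3.
  m = 110 → c = 00110, weight = 2.
  m = 001 → c = 00011, weight = 2.
  m = 101 → c = 11001, weight = 3.
  m = 011 → c = 11111, weight = 5.
  m = 111 → c = 00101, weight = 2.
Tally weights:
  weight 0: 1 codewords.
  weight 2: 3 codewords.
  weight 3: 3 codewords.
  weight 5: 1 codewords.
Minimum distance d = smallest w > 0 with A_w > 0 = 2.
Sanity: Σ A_w = 8 = 2^3 = 8 ✓.


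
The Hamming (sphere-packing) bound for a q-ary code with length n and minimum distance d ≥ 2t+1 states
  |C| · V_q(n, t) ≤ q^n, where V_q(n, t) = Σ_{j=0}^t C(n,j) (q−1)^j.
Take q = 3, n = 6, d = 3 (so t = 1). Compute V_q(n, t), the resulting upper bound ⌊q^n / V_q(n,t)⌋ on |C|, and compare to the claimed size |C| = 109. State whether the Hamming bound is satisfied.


V_q(n, t) = 13, q^n = 729, Hamming bound = 56, |C| = 109 > bound (violated).

Step 1: Compute V_q(n, t) = Σ_{j=0}^1 C(n, j) (q−1)^j.
  j = 0: C(6,0)·(2)^0 = 1·1 = 1.
  j = 1: C(6,1)·(2)^1 = 6·2 = 12.
  V_q(n, t) = 1 + 12 = 13.
Step 2: q^n = 3^6 = 729.
Step 3: Hamming bound ⌊q^n / V_q(n,t)⌋ = ⌊729/13⌋ = 56.
Step 4: Compare |C| = 109 to 56: violated.
The claimed |C| lies above the Hamming bound, so no 3-ary code of length 6 with d ≥ 3 can have 109 codewords.


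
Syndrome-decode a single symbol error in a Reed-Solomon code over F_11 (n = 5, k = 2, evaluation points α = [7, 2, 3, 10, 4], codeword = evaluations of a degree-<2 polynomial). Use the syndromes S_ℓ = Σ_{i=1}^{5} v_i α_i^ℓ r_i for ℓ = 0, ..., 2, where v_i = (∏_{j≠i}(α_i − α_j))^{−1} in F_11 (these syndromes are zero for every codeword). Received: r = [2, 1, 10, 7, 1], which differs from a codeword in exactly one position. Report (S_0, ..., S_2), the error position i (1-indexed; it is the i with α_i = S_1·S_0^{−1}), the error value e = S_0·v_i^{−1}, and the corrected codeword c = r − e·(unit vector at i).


S = (5, 9, 3), error at position 5, error magnitude e = 4, c = [2, 1, 10, 7, 8].

Step 1: column multipliers v_i = (∏_{j≠i}(α_i − α_j))^{−1} mod 11.
  i = 1 (α = 7): (7−2)(7−3)(7−10)(7−4) = 5·4·(−3)·3 = −180 ≡ 7, so v_1 = 7^{−1} = 8 (mod 11).
  i = 2 (α = 2): (2−7)(2−3)(2−10)(2−4) = (−5)·(−1)·(−8)·(−2) = 80 ≡ 3, so v_2 = 3^{−1} = 4 (mod 11).
  i = 3 (α = 3): (3−7)(3−2)(3−10)(3−4) = (−4)·1·(−7)·(−1) = −28 ≡ 5, so v_3 = 5^{−1} = 9 (mod 11).
  i = 4 (α = 10): (10−7)(10−2)(10−3)(10−4) = 3·8·7·6 = 1008 ≡ 7, so v_4 = 7^{−1} = 8 (mod 11).
  i = 5 (α = 4): (4−7)(4−2)(4−3)(4−10) = (−3)·2·1·(−6) = 36 ≡ 3, so v_5 = 3^{−1} = 4 (mod 11).
  v = [8, 4, 9, 8, 4].
Step 2: syndromes of r = [2, 1, 10, 7, 1] (all sums mod 11).
  S_0 = Σ v_i r_i = 8·2 + 4·1 + 9·10 + 8·7 + 4·1 = 170 ≡ 5.
  S_1 = Σ v_i α_i r_i = 8·7·2 + 4·2·1 + 9·3·10 + 8·10·7 + 4·4·1 = 966 ≡ 9.
  α_i^2 mod 11 = [5, 4, 9, 1, 5].
  S_2 = Σ v_i α_i^2 r_i = 8·5·2 + 4·4·1 + 9·9·10 + 8·1·7 + 4·5·1 = 982 ≡ 3.
  S = (5, 9, 3) ≠ 0, so r is not a codeword (an error is present).
Step 3: locate the error. For a single error e at position i, S_ℓ = v_i·e·α_i^ℓ, so α_err = S_1/S_0.
  S_0^{−1} = 5^{−1} = 9 (mod 11), so α_err = 9·9 = 81 ≡ 4 = α_5. Error position i = 5.
  Consistency check: S_2/S_1 = 3·5 = 15 ≡ 4 = α_err ✓ (single-error assumption holds).
Step 4: error magnitude e = S_0/v_5 = S_0·∏_{j≠5}(α_5 − α_j) = 5·3 = 15 ≡ 4 (mod 11).
Step 5: correct position 5: c_5 = r_5 − e = 1 − 4 ≡ 8 (mod 11). Hence c = [2, 1, 10, 7, 8].
  Check: interpolating c through the α_i gives m(x) = 5 + 9·x (degree < 2) with m(α_i) = c_i for every i, so c is indeed a codeword.


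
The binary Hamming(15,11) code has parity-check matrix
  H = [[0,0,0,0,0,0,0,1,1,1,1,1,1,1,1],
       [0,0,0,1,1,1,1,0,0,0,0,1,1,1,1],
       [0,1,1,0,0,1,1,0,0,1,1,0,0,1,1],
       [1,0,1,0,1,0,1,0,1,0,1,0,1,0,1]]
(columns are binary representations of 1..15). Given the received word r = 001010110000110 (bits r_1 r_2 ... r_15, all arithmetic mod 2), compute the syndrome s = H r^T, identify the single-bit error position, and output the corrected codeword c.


s = (1, 0, 1, 0)^T, error position = 10, corrected codeword c = 001010110100110

Compute s = H r^T mod 2 one row at a time:
  s_1 = 1 + 0 + 0 + 0 + 0 + 1 + 1 + 0 = 3 ≡ 1 (mod 2).
  s_2 = 0 + 1 + 0 + 1 + 0 + 1 + 1 + 0 = 4 ≡ 0 (mod 2).
  s_3 = 0 + 1 + 0 + 1 + 0 + 0 + 1 + 0 = 3 ≡ 1 (mod 2).
  s_4 = 0 + 1 + 1 + 1 + 0 + 0 + 1 + 0 = 4 ≡ 0 (mod 2).
s = (1, 0, 1, 0)^T — this equals column 10 of H (binary 1010), so error is at position 10.
Correct: flip bit 10 of r = 001010110000110 to get c = 001010110100110.


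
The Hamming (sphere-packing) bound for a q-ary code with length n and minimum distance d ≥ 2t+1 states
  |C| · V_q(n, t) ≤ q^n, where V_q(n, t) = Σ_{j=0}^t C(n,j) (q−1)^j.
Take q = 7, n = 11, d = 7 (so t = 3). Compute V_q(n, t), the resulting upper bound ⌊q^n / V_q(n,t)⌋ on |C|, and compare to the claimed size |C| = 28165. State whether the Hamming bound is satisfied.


V_q(n, t) = 37687, q^n = 1977326743, Hamming bound = 52467, |C| = 28165 ≤ bound (satisfied).

Step 1: Compute V_q(n, t) = Σ_{j=0}^3 C(n, j) (q−1)^j.
  j = 0: C(11,0)·(6)^0 = 1·1 = 1.
  j = 1: C(11,1)·(6)^1 = 11·6 = 66.
  j = 2: C(11,2)·(6)^2 = 55·36 = 1980.
  j = 3: C(11,3)·(6)^3 = 165·216 = 35640.
  V_q(n, t) = 1 + 66 + 1980 + 35640 = 37687.
Step 2: q^n = 7^11 = 1977326743.
Step 3: Hamming bound ⌊q^n / V_q(n,t)⌋ = ⌊1977326743/37687⌋ = 52467.
Step 4: Compare |C| = 28165 to 52467: satisfied.
The claimed |C| lies below the Hamming bound.


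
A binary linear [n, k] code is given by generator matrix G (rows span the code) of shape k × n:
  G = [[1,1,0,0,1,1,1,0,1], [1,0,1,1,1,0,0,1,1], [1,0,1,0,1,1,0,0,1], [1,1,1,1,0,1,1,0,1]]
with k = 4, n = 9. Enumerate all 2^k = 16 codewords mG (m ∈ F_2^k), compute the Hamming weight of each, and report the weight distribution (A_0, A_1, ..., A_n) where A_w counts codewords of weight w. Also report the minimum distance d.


Weight distribution: A_0 = 1, A_3 = 4, A_4 = 3, A_5 = 2, A_6 = 4, A_7 = 2. Minimum distance d = 3.

Enumerate all 2^4 = 16 messages m ∈ F_2^4.
For each, compute codeword c = mG in F_2^9, then tally its weight.
  m = 0000 → c = 000000000, weight = 0.
  m = 1000 → c = 110011101, weight = 6.
  m = 0100 → c = 101110011, weight = 6.
  m = 1100 → c = 011101110, weight = 6.
  m = 0010 → c = 101011001, weight = 5.
  m = 1010 → c = 011000100, weight = 3.
  m = 0110 → c = 000101010, weight = 3.
  m = 1110 → c = 110110111, weight = 7.
  m = 0001 → c = 111101101, weight = 7.
  m = 1001 → c = 001110000, weight = 3.
  m = 0101 → c = 010011110, weight = 5.
  m = 1101 → c = 100000011, weight = 3.
  m = 0011 → c = 010110100, weight = 4.
  m = 1011 → c = 100101001, weight = 4.
  m = 0111 → c = 111000111, weight = 6.
  m = 1111 → c = 001011010, weight = 4.
Tally weights:
  weight 0: 1 codewords.
  weight 3: 4 codewords.
  weight 4: 3 codewords.
  weight 5: 2 codewords.
  weight 6: 4 codewords.
  weight 7: 2 codewords.
Minimum distance d = smallest w > 0 with A_w > 0 = 3.
Sanity: Σ A_w = 16 = 2^4 = 16 ✓.


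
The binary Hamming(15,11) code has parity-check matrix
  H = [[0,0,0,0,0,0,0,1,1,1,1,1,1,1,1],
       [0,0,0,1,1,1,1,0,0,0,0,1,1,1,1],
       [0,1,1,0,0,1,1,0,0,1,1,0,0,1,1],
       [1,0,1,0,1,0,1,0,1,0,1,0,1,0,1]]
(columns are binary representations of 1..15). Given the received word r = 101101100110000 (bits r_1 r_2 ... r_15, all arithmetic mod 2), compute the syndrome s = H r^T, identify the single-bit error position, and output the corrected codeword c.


s = (0, 1, 1, 0)^T, error position = 6, corrected codeword c = 101100100110000

Compute s = H r^T mod 2 one row at a time:
  s_1 = 0 + 0 + 1 + 1 + 0 + 0 + 0 + 0 = 2 ≡ 0 (mod 2).
  s_2 = 1 + 0 + 1 + 1 + 0 + 0 + 0 + 0 = 3 ≡ 1 (mod 2).
  s_3 = 0 + 1 + 1 + 1 + 1 + 1 + 0 + 0 = 5 ≡ 1 (mod 2).
  s_4 = 1 + 1 + 0 + 1 + 0 + 1 + 0 + 0 = 4 ≡ 0 (mod 2).
s = (0, 1, 1, 0)^T — this equals column 6 of H (binary 0110), so error is at position 6.
Correct: flip bit 6 of r = 101101100110000 to get c = 101100100110000.


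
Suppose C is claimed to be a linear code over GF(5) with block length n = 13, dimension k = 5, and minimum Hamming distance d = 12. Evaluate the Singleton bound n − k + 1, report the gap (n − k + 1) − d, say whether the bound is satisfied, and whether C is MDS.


Singleton RHS = n − k + 1 = 9, slack = -3, bound violated (no such code; not MDS).

Singleton bound: d ≤ n − k + 1.
Here n = 13, k = 5, so n − k + 1 = 9.
Given d = 12, check d ≤ 9: NO.
Slack = (n − k + 1) − d = -3.
The slack is negative: d = 12 exceeds n − k + 1 = 9 by 3, so the Singleton bound is violated and no linear [13, 5, 12]_5 code can exist. In particular it is not MDS (MDS requires d = n − k + 1 exactly).
Description: the claimed parameters are [13, 5, 12]_5; such a code would be impossible (violates the Singleton bound).


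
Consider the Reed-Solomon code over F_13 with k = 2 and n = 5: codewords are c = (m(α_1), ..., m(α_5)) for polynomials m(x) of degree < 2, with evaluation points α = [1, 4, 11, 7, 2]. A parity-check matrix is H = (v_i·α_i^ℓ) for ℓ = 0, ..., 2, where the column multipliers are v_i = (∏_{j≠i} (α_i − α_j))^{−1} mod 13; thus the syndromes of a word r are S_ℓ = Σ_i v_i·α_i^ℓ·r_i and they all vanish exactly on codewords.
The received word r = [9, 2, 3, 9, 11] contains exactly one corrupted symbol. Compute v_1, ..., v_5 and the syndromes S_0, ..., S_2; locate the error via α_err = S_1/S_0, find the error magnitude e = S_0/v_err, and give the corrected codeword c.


S = (10, 5, 9), error at position 4, error magnitude e = 1, c = [9, 2, 3, 8, 11].

Step 1: column multipliers v_i = (∏_{j≠i}(α_i − α_j))^{−1} mod 13.
  i = 1 (α = 1): (1−4)(1−11)(1−7)(1−2) = (−3)·(−10)·(−6)·(−1) = 180 ≡ 11, so v_1 = 11^{−1} = 6 (mod 13).
  i = 2 (α = 4): (4−1)(4−11)(4−7)(4−2) = 3·(−7)·(−3)·2 = 126 ≡ 9, so v_2 = 9^{−1} = 3 (mod 13).
  i = 3 (α = 11): (11−1)(11−4)(11−7)(11−2) = 10·7·4·9 = 2520 ≡ 11, so v_3 = 11^{−1} = 6 (mod 13).
  i = 4 (α = 7): (7−1)(7−4)(7−11)(7−2) = 6·3·(−4)·5 = −360 ≡ 4, so v_4 = 4^{−1} = 10 (mod 13).
  i = 5 (α = 2): (2−1)(2−4)(2−11)(2−7) = 1·(−2)·(−9)·(−5) = −90 ≡ 1, so v_5 = 1^{−1} = 1 (mod 13).
  v = [6, 3, 6, 10, 1].
Step 2: syndromes of r = [9, 2, 3, 9, 11] (all sums mod 13).
  S_0 = Σ v_i r_i = 6·9 + 3·2 + 6·3 + 10·9 + 1·11 = 179 ≡ 10.
  S_1 = Σ v_i α_i r_i = 6·1·9 + 3·4·2 + 6·11·3 + 10·7·9 + 1·2·11 = 928 ≡ 5.
  α_i^2 mod 13 = [1, 3, 4, 10, 4].
  S_2 = Σ v_i α_i^2 r_i = 6·1·9 + 3·3·2 + 6·4·3 + 10·10·9 + 1·4·11 = 1088 ≡ 9.
  S = (10, 5, 9) ≠ 0, so r is not a codeword (an error is present).
Step 3: locate the error. For a single error e at position i, S_ℓ = v_i·e·α_i^ℓ, so α_err = S_1/S_0.
  S_0^{−1} = 10^{−1} = 4 (mod 13), so α_err = 5·4 = 20 ≡ 7 = α_4. Error position i = 4.
  Consistency check: S_2/S_1 = 9·8 = 72 ≡ 7 = α_err ✓ (single-error assumption holds).
Step 4: error magnitude e = S_0/v_4 = S_0·∏_{j≠4}(α_4 − α_j) = 10·4 = 40 ≡ 1 (mod 13).
Step 5: correct position 4: c_4 = r_4 − e = 9 − 1 ≡ 8 (mod 13). Hence c = [9, 2, 3, 8, 11].
  Check: interpolating c through the α_i gives m(x) = 7 + 2·x (degree < 2) with m(α_i) = c_i for every i, so c is indeed a codeword.


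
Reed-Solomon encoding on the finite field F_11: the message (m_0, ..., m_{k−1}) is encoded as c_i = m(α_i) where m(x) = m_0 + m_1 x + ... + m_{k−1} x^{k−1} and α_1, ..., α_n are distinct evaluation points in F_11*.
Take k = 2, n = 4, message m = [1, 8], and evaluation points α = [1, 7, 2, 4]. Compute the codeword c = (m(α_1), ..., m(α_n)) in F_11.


c = [9, 2, 6, 0]

Message polynomial: m(x) = 1 + 8·x (mod 11).
For each evaluation point α_i, compute m(α_i) mod 11:
  α_1 = 1: Horner steps 8 → 9, so m(1) = 9.
  α_2 = 7: Horner steps 8 → 2, so m(7) = 2.
  α_3 = 2: Horner steps 8 → 6, so m(2) = 6.
  α_4 = 4: Horner steps 8 → 0, so m(4) = 0.
Codeword c = [9, 2, 6, 0] ∈ F_11^4.


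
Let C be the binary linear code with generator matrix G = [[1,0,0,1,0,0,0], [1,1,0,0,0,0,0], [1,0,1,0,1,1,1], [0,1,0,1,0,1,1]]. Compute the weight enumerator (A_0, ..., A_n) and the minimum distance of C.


Weight distribution: A_0 = 1, A_2 = 4, A_3 = 3, A_4 = 3, A_5 = 4, A_7 = 1. Minimum distance d = 2.

Enumerate all 2^4 = 16 messages m ∈ F_2^4.
For each, compute codeword c = mG in F_2^7, then tally its weight.
  m = 0000 → c = 0000000, weight = 0.
  m = 1000 → c = 1001000, weight = 2.
  m = 0100 → c = 1100000, weight = 2.
  m = 1100 → c = 0101000, weight = 2.
  m = 0010 → c = 1010111, weight = 5.
  m = 1010 → c = 0011111, weight = 5.
  m = 0110 → c = 0110111, weight = 5.
  m = 1110 → c = 1111111, weight = 7.
  m = 0001 → c = 0101011, weight = 4.
  m = 1001 → c = 1100011, weight = 4.
  m = 0101 → c = 1001011, weight = 4.
  m = 1101 → c = 0000011, weight = 2.
  m = 0011 → c = 1111100, weight = 5.
  m = 1011 → c = 0110100, weight = 3.
  m = 0111 → c = 0011100, weight = 3.
  m = 1111 → c = 1010100, weight = 3.
Tally weights:
  weight 0: 1 codewords.
  weight 2: 4 codewords.
  weight 3: 3 codewords.
  weight 4: 3 codewords.
  weight 5: 4 codewords.
  weight 7: 1 codewords.
Minimum distance d = smallest w > 0 with A_w > 0 = 2.
Sanity: Σ A_w = 16 = 2^4 = 16 ✓.


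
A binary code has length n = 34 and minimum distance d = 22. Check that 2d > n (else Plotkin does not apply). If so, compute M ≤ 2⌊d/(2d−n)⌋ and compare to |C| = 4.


Plotkin bound M ≤ 4; given |C| = 4 ≤ bound (satisfied).

Check applicability: 2d = 44, n = 34.
2d − n = 10 > 0, so Plotkin applies.
Compute d/(2d−n) = 22/10 ≈ 2.2000.
⌊d/(2d−n)⌋ = 2.
Plotkin bound: M ≤ 2·2 = 4.
Given |C| = 4, check: satisfied.
This |C| is at the Plotkin bound.


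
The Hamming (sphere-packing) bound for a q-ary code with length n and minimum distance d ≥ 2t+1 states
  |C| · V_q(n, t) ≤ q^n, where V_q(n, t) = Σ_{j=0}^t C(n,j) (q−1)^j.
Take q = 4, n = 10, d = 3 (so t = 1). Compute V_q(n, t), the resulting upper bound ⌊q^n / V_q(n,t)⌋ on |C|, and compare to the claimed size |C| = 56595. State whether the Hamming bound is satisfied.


V_q(n, t) = 31, q^n = 1048576, Hamming bound = 33825, |C| = 56595 > bound (violated).

Step 1: Compute V_q(n, t) = Σ_{j=0}^1 C(n, j) (q−1)^j.
  j = 0: C(10,0)·(3)^0 = 1·1 = 1.
  j = 1: C(10,1)·(3)^1 = 10·3 = 30.
  V_q(n, t) = 1 + 30 = 31.
Step 2: q^n = 4^10 = 1048576.
Step 3: Hamming bound ⌊q^n / V_q(n,t)⌋ = ⌊1048576/31⌋ = 33825.
Step 4: Compare |C| = 56595 to 33825: violated.
The claimed |C| lies above the Hamming bound, so no 4-ary code of length 10 with d ≥ 3 can have 56595 codewords.


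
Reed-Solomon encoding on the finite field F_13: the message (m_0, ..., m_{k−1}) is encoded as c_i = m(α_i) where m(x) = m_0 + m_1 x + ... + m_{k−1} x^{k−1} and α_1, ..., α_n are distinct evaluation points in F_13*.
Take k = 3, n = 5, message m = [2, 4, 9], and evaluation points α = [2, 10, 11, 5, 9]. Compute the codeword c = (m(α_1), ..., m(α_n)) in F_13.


c = [7, 6, 4, 0, 0]

Message polynomial: m(x) = 2 + 4·x + 9·x^2 (mod 13).
For each evaluation point α_i, compute m(α_i) mod 13:
  α_1 = 2: Horner steps 9 → 9 → 7, so m(2) = 7.
  α_2 = 10: Horner steps 9 → 3 → 6, so m(10) = 6.
  α_3 = 11: Horner steps 9 → 12 → 4, so m(11) = 4.
  α_4 = 5: Horner steps 9 → 10 → 0, so m(5) = 0.
  α_5 = 9: Horner steps 9 → 7 → 0, so m(9) = 0.
Codeword c = [7, 6, 4, 0, 0] ∈ F_13^5.


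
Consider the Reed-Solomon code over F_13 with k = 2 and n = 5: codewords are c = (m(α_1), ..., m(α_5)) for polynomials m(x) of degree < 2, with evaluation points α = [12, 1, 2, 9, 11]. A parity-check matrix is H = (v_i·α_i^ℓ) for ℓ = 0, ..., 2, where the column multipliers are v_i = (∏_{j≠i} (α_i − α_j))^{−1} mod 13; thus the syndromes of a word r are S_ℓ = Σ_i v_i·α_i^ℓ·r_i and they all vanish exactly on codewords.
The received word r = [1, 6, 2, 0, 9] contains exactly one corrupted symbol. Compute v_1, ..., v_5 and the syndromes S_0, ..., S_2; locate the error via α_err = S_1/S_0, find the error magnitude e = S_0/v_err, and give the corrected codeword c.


S = (2, 9, 8), error at position 5, error magnitude e = 4, c = [1, 6, 2, 0, 5].

Step 1: column multipliers v_i = (∏_{j≠i}(α_i − α_j))^{−1} mod 13.
  i = 1 (α = 12): (12−1)(12−2)(12−9)(12−11) = 11·10·3·1 = 330 ≡ 5, so v_1 = 5^{−1} = 8 (mod 13).
  i = 2 (α = 1): (1−12)(1−2)(1−9)(1−11) = (−11)·(−1)·(−8)·(−10) = 880 ≡ 9, so v_2 = 9^{−1} = 3 (mod 13).
  i = 3 (α = 2): (2−12)(2−1)(2−9)(2−11) = (−10)·1·(−7)·(−9) = −630 ≡ 7, so v_3 = 7^{−1} = 2 (mod 13).
  i = 4 (α = 9): (9−12)(9−1)(9−2)(9−11) = (−3)·8·7·(−2) = 336 ≡ 11, so v_4 = 11^{−1} = 6 (mod 13).
  i = 5 (α = 11): (11−12)(11−1)(11−2)(11−9) = (−1)·10·9·2 = −180 ≡ 2, so v_5 = 2^{−1} = 7 (mod 13).
  v = [8, 3, 2, 6, 7].
Step 2: syndromes of r = [1, 6, 2, 0, 9] (all sums mod 13).
  S_0 = Σ v_i r_i = 8·1 + 3·6 + 2·2 + 6·0 + 7·9 = 93 ≡ 2.
  S_1 = Σ v_i α_i r_i = 8·12·1 + 3·1·6 + 2·2·2 + 6·9·0 + 7·11·9 = 815 ≡ 9.
  α_i^2 mod 13 = [1, 1, 4, 3, 4].
  S_2 = Σ v_i α_i^2 r_i = 8·1·1 + 3·1·6 + 2·4·2 + 6·3·0 + 7·4·9 = 294 ≡ 8.
  S = (2, 9, 8) ≠ 0, so r is not a codeword (an error is present).
Step 3: locate the error. For a single error e at position i, S_ℓ = v_i·e·α_i^ℓ, so α_err = S_1/S_0.
  S_0^{−1} = 2^{−1} = 7 (mod 13), so α_err = 9·7 = 63 ≡ 11 = α_5. Error position i = 5.
  Consistency check: S_2/S_1 = 8·3 = 24 ≡ 11 = α_err ✓ (single-error assumption holds).
Step 4: error magnitude e = S_0/v_5 = S_0·∏_{j≠5}(α_5 − α_j) = 2·2 = 4 ≡ 4 (mod 13).
Step 5: correct position 5: c_5 = r_5 − e = 9 − 4 ≡ 5 (mod 13). Hence c = [1, 6, 2, 0, 5].
  Check: interpolating c through the α_i gives m(x) = 10 + 9·x (degree < 2) with m(α_i) = c_i for every i, so c is indeed a codeword.


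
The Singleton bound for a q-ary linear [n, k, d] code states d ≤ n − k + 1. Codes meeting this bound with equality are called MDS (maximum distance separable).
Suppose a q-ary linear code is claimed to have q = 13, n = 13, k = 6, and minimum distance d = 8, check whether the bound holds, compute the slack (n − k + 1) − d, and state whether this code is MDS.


Singleton RHS = n − k + 1 = 8, slack = 0, bound satisfied, MDS.

Singleton bound: d ≤ n − k + 1.
Here n = 13, k = 6, so n − k + 1 = 8.
Given d = 8, check d ≤ 8: YES.
Slack = (n − k + 1) − d = 0.
The code is MDS (slack = 0).
Description: the claimed parameters are [13, 6, 8]_13; such a code would be MDS (meets Singleton bound).


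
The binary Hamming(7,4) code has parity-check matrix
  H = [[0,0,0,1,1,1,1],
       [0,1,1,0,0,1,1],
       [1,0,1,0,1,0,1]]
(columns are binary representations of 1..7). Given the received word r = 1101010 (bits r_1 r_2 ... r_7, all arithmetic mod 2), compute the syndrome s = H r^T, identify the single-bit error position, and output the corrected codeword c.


s = (0, 0, 1)^T, error position = 1, corrected codeword c = 0101010

Compute s = H r^T mod 2 one row at a time:
  s_1 = 1 + 0 + 1 + 0 = 2 ≡ 0 (mod 2).
  s_2 = 1 + 0 + 1 + 0 = 2 ≡ 0 (mod 2).
  s_3 = 1 + 0 + 0 + 0 = 1 ≡ 1 (mod 2).
s = (0, 0, 1)^T — this equals column 1 of H (binary 001), so error is at position 1.
Correct: flip bit 1 of r = 1101010 to get c = 0101010.


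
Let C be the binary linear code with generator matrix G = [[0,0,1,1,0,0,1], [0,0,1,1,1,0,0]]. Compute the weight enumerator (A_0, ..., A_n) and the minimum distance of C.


Weight distribution: A_0 = 1, A_2 = 1, A_3 = 2. Minimum distance d = 2.

Enumerate all 2^2 = 4 messages m ∈ F_2^2.
For each, compute codeword c = mG in F_2^7, then tally its weight.
  m = 00 → c = 0000000, weight = 0.
  m = 10 → c = 0011001, weight = 3.
  m = 01 → c = 0011100, weight = 3.
  m = 11 → c = 0000101, weight = 2.
Tally weights:
  weight 0: 1 codewords.
  weight 2: 1 codewords.
  weight 3: 2 codewords.
Minimum distance d = smallest w > 0 with A_w > 0 = 2.
Sanity: Σ A_w = 4 = 2^2 = 4 ✓.


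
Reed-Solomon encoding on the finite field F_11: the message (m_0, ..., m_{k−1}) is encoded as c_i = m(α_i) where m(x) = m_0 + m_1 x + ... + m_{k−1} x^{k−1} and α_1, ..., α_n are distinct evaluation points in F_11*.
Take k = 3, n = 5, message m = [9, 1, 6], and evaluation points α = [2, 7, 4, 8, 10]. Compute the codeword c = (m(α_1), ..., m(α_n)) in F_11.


c = [2, 2, 10, 5, 3]

Message polynomial: m(x) = 9 + 1·x + 6·x^2 (mod 11).
For each evaluation point α_i, compute m(α_i) mod 11:
  α_1 = 2: Horner steps 6 → 2 → 2, so m(2) = 2.
  α_2 = 7: Horner steps 6 → 10 → 2, so m(7) = 2.
  α_3 = 4: Horner steps 6 → 3 → 10, so m(4) = 10.
  α_4 = 8: Horner steps 6 → 5 → 5, so m(8) = 5.
  α_5 = 10: Horner steps 6 → 6 → 3, so m(10) = 3.
Codeword c = [2, 2, 10, 5, 3] ∈ F_11^5.
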